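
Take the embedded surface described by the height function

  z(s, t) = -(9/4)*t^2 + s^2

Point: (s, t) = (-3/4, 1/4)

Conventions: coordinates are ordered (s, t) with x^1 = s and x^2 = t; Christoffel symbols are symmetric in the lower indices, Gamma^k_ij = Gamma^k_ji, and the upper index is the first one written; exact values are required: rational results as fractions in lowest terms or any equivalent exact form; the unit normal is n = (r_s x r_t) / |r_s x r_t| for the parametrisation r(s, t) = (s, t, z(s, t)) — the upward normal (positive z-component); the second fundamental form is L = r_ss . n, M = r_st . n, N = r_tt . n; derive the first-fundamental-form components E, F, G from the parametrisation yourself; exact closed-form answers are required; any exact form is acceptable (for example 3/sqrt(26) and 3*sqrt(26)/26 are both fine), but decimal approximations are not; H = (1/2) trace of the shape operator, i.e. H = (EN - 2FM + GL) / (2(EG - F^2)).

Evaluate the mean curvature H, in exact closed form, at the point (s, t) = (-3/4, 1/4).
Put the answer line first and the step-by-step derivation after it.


Answer: H = -152/289

z_s = -3/2, z_t = -9/8, z_ss = 2, z_st = 0, z_tt = -9/2
E = 13/4, F = 27/16, G = 145/64; answer radicand W^2 = 289/64
unnormalised second-form numerators: l = 2, m = 0, n = -9/2; L = l/sqrt(289/64), and similarly M = m/sqrt(W^2), N = n/sqrt(W^2)
H = (E*n - 2*F*m + G*l) / (2*(EG - F^2)*sqrt(W^2)); E*n - 2*F*m + G*l = -323/32, EG - F^2 = 289/64, so H = (-19/17)/sqrt(289/64)


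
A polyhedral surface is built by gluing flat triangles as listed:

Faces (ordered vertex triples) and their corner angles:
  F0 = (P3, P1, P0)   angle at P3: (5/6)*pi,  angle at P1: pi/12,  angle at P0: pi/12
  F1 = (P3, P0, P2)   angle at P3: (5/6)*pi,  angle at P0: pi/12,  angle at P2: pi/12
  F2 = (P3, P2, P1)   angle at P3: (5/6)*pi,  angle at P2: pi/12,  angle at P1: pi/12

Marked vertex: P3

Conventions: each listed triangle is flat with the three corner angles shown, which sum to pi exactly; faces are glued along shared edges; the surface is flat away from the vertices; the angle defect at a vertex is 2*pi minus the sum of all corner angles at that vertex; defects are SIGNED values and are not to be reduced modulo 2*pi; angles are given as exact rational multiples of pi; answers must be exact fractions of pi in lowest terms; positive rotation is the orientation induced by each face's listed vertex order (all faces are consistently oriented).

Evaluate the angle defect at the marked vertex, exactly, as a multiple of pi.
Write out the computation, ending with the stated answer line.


Sum of corner angles at P3: (5/2)*pi
defect = 2*pi - (5/2)*pi

Answer: defect(P3) = -pi/2


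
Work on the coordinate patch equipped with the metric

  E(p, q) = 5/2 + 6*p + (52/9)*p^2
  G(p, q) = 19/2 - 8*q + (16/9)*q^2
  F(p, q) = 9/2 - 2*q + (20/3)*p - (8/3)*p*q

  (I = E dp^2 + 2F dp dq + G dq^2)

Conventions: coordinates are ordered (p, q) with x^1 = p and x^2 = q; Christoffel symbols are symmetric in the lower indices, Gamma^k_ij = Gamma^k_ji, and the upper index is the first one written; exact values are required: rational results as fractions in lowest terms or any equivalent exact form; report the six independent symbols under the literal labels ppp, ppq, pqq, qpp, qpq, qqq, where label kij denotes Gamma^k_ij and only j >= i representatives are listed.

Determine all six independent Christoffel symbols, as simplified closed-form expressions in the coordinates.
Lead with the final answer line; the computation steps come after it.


Answer: Gamma_ppp = (512*p*q^2 - 1728*p*q + 1692*p + 216*q - 243)/(512*p^2*q^2 - 1728*p^2*q + 1692*p^2 + 432*p*q - 486*p + 72*q^2 - 324*q + 567), Gamma_ppq = 0, Gamma_pqq = (-192*p*q + 216*p - 162)/(512*p^2*q^2 - 1728*p^2*q + 1692*p^2 + 432*p*q - 486*p + 72*q^2 - 324*q + 567), Gamma_qpp = (576*p*q - 972*p - 108*q + 513)/(512*p^2*q^2 - 1728*p^2*q + 1692*p^2 + 432*p*q - 486*p + 72*q^2 - 324*q + 567), Gamma_qpq = 0, Gamma_qqq = (512*p^2*q - 864*p^2 + 216*p + 72*q - 162)/(512*p^2*q^2 - 1728*p^2*q + 1692*p^2 + 432*p*q - 486*p + 72*q^2 - 324*q + 567)

E = 5/2 + 6*p + (52/9)*p^2; F = 9/2 - 2*q + (20/3)*p - (8/3)*p*q; G = 19/2 - 8*q + (16/9)*q^2
Gamma^k_ij = (1/2) g^{kl} (d_i g_jl + d_j g_il - d_l g_ij), with g^inv = (1/(EG-F^2)) [[G, -F], [-F, E]]
first partials: E_p = 6 + (104/9)*p, E_q = 0, F_p = 20/3 - (8/3)*q, F_q = -2 - (8/3)*p, G_p = 0, G_q = -8 + (32/9)*q
D = EG - F^2 = 7/2 - 2*q - 3*p + (4/9)*q^2 + (8/3)*p*q + (94/9)*p^2 - (32/3)*p^2*q + (256/81)*p^2*q^2
expanded: Gamma^p_pp = (G E_p - 2F F_p + F E_q)/(2D), Gamma^p_pq = (G E_q - F G_p)/(2D), Gamma^p_qq = (2G F_q - G G_p - F G_q)/(2D), Gamma^q_pp = (2E F_p - E E_q - F E_p)/(2D), Gamma^q_pq = (E G_p - F E_q)/(2D), Gamma^q_qq = (E G_q - 2F F_q + F G_p)/(2D); substitute and cancel common factors


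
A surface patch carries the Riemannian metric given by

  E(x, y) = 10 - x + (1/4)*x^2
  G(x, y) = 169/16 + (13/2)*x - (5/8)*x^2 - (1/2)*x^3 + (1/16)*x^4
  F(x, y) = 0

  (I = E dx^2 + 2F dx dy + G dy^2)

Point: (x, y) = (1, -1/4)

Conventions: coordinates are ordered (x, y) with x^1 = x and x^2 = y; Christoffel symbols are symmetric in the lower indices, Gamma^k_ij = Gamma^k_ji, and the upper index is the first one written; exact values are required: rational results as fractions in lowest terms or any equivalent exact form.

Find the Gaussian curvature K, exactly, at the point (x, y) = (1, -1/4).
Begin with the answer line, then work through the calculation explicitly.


Answer: K = 18/1369

E = 37/4, F = 0, G = 16, EG - F^2 = 148 at the point
E_x = -1/2, E_y = 0, F_x = 0, F_y = 0, G_x = 4, G_y = 0
E_yy = 0, F_xy = 0, G_xx = -7/2
Compute both Brioschi determinants and normalise by (EG - F^2)^2.
M1 = [[-E_yy/2 + F_xy - G_xx/2, E_x/2, F_x - E_y/2], [F_y - G_x/2, E, F], [G_y/2, F, G]] = [[7/4, -1/4, 0], [-2, 37/4, 0], [0, 0, 16]]; det M1 = 251
M2 = [[0, E_y/2, G_x/2], [E_y/2, E, F], [G_x/2, F, G]] = [[0, 0, 2], [0, 37/4, 0], [2, 0, 16]]; det M2 = -37
det M1 - det M2 = 288; K = 288 / (148)^2 = 18/1369


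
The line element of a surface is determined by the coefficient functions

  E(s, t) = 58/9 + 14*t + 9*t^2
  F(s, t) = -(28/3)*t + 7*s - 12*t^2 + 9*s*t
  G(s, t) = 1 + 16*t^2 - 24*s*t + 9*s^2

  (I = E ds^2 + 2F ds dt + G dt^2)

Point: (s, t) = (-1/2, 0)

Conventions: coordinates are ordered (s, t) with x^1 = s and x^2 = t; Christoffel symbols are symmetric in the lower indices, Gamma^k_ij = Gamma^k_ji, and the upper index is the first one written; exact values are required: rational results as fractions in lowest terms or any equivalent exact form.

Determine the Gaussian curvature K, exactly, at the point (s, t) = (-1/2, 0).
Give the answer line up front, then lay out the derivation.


Answer: K = -11664/97969

E = 58/9, F = -7/2, G = 13/4, EG - F^2 = 313/36 at the point
E_s = 0, E_t = 14, F_s = 7, F_t = -83/6, G_s = -9, G_t = 12
E_tt = 18, F_st = 9, G_ss = 18
Compute both Brioschi determinants and normalise by (EG - F^2)^2.
M1 = [[-E_tt/2 + F_st - G_ss/2, E_s/2, F_s - E_t/2], [F_t - G_s/2, E, F], [G_t/2, F, G]] = [[-9, 0, 0], [-28/3, 58/9, -7/2], [6, -7/2, 13/4]]; det M1 = -313/4
M2 = [[0, E_t/2, G_s/2], [E_t/2, E, F], [G_s/2, F, G]] = [[0, 7, -9/2], [7, 58/9, -7/2], [-9/2, -7/2, 13/4]]; det M2 = -277/4
det M1 - det M2 = -9; K = -9 / (313/36)^2 = -11664/97969


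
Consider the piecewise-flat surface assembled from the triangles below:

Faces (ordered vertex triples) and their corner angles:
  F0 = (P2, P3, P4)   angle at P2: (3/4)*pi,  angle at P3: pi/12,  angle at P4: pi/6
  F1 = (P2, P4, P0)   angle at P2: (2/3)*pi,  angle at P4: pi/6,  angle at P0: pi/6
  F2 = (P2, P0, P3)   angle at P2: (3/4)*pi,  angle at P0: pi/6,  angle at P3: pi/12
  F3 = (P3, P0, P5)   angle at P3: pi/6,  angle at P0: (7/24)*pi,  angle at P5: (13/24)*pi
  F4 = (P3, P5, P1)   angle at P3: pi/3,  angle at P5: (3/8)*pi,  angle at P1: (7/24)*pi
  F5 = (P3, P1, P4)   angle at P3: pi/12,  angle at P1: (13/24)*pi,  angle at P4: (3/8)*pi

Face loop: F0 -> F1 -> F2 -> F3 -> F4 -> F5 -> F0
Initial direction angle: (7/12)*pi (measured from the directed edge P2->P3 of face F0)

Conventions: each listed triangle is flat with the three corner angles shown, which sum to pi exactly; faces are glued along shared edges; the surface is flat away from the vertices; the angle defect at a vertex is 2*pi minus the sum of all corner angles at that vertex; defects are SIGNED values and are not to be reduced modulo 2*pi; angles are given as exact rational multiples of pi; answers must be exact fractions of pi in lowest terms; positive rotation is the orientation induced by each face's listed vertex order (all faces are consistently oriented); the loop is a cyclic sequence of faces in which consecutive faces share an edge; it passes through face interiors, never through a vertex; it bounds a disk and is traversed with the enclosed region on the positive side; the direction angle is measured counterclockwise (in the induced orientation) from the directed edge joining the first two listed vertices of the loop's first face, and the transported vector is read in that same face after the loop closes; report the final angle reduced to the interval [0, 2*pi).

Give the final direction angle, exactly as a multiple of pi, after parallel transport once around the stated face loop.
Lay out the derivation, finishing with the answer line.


enclosed vertex P2: corner angles sum to (13/6)*pi, defect = 2*pi - (13/6)*pi = -pi/6
enclosed vertex P3: corner angles sum to (3/4)*pi, defect = 2*pi - (3/4)*pi = (5/4)*pi
the final direction is the initial angle plus the enclosed defects, taken mod 2*pi in the induced orientation
final angle = (7/12)*pi + (13/12)*pi = (5/3)*pi (mod 2*pi)

Answer: final direction angle = (5/3)*pi


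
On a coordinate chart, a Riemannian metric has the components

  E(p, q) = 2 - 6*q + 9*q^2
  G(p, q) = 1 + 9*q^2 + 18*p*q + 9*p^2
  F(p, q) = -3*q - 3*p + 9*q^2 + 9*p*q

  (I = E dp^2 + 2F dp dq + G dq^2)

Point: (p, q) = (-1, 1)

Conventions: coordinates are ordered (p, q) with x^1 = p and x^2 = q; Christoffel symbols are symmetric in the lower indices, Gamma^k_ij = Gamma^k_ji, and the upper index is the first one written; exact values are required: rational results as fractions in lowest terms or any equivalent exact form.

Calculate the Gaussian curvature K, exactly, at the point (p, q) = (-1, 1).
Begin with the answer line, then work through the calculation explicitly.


Answer: K = -9/25

E = 5, F = 0, G = 1, EG - F^2 = 5 at the point
E_p = 0, E_q = 12, F_p = 6, F_q = 6, G_p = 0, G_q = 0
E_qq = 18, F_pq = 9, G_pp = 18
K follows from Brioschi's formula, (det M1 - det M2)/(EG - F^2)^2.
M1 = [[-E_qq/2 + F_pq - G_pp/2, E_p/2, F_p - E_q/2], [F_q - G_p/2, E, F], [G_q/2, F, G]] = [[-9, 0, 0], [6, 5, 0], [0, 0, 1]]; det M1 = -45
M2 = [[0, E_q/2, G_p/2], [E_q/2, E, F], [G_p/2, F, G]] = [[0, 6, 0], [6, 5, 0], [0, 0, 1]]; det M2 = -36
det M1 - det M2 = -9; K = -9 / (5)^2 = -9/25


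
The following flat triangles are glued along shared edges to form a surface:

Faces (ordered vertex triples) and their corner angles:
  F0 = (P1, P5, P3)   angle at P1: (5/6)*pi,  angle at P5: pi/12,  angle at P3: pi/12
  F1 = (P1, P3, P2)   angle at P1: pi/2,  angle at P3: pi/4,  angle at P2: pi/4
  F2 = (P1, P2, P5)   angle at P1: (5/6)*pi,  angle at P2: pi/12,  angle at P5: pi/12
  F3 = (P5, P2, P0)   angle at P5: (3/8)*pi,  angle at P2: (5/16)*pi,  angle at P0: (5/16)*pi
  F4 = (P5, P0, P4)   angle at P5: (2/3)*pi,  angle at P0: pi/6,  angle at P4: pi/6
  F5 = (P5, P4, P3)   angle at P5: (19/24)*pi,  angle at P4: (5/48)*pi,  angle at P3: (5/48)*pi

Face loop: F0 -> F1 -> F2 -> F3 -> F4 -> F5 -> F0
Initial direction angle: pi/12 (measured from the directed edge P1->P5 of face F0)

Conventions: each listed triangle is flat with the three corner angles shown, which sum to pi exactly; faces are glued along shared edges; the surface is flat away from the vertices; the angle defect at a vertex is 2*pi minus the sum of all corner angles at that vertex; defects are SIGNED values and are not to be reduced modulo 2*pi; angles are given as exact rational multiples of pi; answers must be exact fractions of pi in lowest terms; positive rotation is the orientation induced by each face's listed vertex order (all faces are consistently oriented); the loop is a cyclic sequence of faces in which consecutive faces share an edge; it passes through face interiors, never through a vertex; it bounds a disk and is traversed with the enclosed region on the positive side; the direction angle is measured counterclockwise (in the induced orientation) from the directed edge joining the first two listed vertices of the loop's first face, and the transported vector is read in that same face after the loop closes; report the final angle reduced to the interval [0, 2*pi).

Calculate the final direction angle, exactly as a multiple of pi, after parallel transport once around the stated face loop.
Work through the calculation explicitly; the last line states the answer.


enclosed vertex P1: corner angles sum to (13/6)*pi, defect = 2*pi - (13/6)*pi = -pi/6
enclosed vertex P5: corner angles sum to 2*pi, defect = 2*pi - 2*pi = 0
holonomy = initial angle + sum of enclosed defects (mod 2*pi), positive in the induced orientation
final angle = pi/12 - pi/6 = (23/12)*pi (mod 2*pi)

Answer: final direction angle = (23/12)*pi


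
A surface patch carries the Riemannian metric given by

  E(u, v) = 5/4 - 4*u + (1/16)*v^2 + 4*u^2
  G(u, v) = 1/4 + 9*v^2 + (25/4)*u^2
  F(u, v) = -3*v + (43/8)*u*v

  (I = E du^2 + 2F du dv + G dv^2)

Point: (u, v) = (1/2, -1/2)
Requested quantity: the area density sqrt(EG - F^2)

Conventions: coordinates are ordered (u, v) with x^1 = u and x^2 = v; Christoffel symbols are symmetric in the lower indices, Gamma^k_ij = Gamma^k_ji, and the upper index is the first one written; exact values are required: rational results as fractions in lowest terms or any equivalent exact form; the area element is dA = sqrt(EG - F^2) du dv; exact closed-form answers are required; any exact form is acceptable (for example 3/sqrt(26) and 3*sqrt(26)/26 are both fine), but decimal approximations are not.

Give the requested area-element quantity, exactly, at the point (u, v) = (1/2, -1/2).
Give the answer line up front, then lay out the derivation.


Answer: sqrt(EG - F^2) = 3*sqrt(30)/16

E = 17/64, F = 5/32, G = 65/16; EG - F^2 = 135/128


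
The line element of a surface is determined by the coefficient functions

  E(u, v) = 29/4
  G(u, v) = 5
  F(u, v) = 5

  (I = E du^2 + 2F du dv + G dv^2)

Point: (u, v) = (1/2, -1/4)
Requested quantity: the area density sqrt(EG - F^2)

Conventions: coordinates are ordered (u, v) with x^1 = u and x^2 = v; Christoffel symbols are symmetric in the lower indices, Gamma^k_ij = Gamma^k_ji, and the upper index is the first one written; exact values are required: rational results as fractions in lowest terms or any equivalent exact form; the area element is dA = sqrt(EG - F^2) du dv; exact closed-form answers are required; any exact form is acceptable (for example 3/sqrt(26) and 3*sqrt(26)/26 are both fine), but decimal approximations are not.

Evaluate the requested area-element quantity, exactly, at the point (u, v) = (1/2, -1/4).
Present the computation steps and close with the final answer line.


E = 29/4, F = 5, G = 5; EG - F^2 = 45/4

Answer: sqrt(EG - F^2) = 3*sqrt(5)/2


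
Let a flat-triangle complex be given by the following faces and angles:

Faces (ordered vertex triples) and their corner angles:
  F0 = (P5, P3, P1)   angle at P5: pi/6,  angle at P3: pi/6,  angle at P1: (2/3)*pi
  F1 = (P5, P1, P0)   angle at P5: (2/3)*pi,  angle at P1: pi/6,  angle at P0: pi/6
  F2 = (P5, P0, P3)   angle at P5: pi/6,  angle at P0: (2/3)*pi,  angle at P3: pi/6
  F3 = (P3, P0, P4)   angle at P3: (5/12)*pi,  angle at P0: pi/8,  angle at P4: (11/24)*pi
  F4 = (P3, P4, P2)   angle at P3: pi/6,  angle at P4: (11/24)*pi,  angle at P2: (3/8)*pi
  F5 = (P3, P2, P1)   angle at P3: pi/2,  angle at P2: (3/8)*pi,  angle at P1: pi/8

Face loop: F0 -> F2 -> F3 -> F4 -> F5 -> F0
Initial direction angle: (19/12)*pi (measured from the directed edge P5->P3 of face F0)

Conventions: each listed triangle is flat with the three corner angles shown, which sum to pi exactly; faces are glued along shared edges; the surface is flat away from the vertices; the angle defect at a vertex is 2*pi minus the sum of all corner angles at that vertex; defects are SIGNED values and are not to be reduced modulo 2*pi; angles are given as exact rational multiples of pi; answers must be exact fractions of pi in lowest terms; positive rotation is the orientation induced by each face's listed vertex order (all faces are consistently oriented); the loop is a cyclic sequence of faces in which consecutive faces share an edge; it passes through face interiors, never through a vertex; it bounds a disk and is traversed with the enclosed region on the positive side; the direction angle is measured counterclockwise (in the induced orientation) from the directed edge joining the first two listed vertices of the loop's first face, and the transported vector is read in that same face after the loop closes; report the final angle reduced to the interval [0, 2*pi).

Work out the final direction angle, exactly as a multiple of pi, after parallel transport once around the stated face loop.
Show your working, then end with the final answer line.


enclosed vertex P3: corner angles sum to (17/12)*pi, defect = 2*pi - (17/12)*pi = (7/12)*pi
transport around the loop rotates by the sum of enclosed defects; add to the initial angle mod 2*pi
final angle = (19/12)*pi + (7/12)*pi = pi/6 (mod 2*pi)

Answer: final direction angle = pi/6


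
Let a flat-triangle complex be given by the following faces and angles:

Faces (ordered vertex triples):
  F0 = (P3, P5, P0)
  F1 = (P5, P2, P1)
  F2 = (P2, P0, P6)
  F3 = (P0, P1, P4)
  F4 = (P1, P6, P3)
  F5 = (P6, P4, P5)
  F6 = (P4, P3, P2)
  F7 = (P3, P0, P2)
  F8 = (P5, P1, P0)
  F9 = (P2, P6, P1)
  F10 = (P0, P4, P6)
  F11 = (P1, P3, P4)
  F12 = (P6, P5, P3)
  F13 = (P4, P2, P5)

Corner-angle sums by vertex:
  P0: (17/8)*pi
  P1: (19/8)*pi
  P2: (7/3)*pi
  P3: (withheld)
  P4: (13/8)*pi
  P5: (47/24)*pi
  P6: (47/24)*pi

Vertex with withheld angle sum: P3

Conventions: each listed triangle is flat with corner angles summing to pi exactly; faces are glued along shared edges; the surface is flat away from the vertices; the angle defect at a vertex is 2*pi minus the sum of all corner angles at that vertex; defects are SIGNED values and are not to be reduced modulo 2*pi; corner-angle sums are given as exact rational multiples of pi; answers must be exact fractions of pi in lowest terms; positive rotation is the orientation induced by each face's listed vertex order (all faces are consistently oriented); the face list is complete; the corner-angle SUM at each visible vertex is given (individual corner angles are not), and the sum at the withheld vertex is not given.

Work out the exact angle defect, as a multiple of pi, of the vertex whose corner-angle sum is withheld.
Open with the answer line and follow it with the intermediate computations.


Answer: defect(P3) = (3/8)*pi

V = 7, E = 21, F = 14; chi = V - E + F = 0
Gauss-Bonnet: total defect = 2*pi*chi = 0; visible defects sum to (-3/8)*pi


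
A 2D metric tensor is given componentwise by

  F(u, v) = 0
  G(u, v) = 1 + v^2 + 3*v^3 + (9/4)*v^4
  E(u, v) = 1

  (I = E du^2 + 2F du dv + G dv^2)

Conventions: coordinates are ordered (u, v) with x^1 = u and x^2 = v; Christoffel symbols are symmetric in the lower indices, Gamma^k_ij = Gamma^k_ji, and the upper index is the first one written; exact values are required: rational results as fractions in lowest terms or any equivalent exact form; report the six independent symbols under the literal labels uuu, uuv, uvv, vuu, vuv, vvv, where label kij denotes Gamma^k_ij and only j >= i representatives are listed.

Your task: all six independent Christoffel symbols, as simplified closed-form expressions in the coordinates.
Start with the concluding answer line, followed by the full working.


Answer: Gamma_uuu = 0, Gamma_uuv = 0, Gamma_uvv = 0, Gamma_vuu = 0, Gamma_vuv = 0, Gamma_vvv = (18*v^3 + 18*v^2 + 4*v)/(9*v^4 + 12*v^3 + 4*v^2 + 4)

E = 1; F = 0; G = 1 + v^2 + 3*v^3 + (9/4)*v^4
Gamma^k_ij = (1/2) g^{kl} (d_i g_jl + d_j g_il - d_l g_ij), with g^inv = (1/(EG-F^2)) [[G, -F], [-F, E]]
first partials: E_u = 0, E_v = 0, F_u = 0, F_v = 0, G_u = 0, G_v = 2*v + 9*v^2 + 9*v^3
D = EG - F^2 = 1 + v^2 + 3*v^3 + (9/4)*v^4
expanded: Gamma^u_uu = (G E_u - 2F F_u + F E_v)/(2D), Gamma^u_uv = (G E_v - F G_u)/(2D), Gamma^u_vv = (2G F_v - G G_u - F G_v)/(2D), Gamma^v_uu = (2E F_u - E E_v - F E_u)/(2D), Gamma^v_uv = (E G_u - F E_v)/(2D), Gamma^v_vv = (E G_v - 2F F_v + F G_u)/(2D); substitute and cancel common factors


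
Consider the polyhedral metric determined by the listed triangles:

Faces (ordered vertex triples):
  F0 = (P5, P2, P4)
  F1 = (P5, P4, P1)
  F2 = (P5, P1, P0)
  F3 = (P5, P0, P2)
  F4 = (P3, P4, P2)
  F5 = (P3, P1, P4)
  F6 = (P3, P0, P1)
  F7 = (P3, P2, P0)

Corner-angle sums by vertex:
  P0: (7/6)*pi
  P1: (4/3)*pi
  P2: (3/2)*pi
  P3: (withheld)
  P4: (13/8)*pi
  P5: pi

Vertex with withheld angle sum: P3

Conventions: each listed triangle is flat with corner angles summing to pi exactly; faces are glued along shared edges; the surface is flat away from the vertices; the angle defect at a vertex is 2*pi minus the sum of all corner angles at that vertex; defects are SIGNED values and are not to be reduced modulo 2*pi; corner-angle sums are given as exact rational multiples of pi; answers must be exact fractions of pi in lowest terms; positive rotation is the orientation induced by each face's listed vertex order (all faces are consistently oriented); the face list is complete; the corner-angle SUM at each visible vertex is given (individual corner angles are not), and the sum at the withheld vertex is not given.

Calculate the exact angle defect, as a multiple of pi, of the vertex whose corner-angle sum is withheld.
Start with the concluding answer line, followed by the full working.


Answer: defect(P3) = (5/8)*pi

V = 6, E = 12, F = 8; chi = V - E + F = 2
Gauss-Bonnet: total defect = 2*pi*chi = 4*pi; visible defects sum to (27/8)*pi


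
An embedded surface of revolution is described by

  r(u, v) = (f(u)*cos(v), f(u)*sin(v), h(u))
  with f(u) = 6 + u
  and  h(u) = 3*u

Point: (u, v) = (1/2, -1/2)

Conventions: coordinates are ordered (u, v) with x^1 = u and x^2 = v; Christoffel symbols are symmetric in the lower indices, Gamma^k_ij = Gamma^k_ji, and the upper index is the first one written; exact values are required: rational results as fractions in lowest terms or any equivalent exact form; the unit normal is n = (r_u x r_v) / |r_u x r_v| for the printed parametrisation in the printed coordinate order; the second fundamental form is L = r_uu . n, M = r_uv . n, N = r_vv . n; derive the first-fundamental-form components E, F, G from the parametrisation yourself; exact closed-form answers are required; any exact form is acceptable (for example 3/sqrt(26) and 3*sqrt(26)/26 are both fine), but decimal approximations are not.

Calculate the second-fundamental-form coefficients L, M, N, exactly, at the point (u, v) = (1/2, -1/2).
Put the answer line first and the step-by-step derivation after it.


Answer: L = 0, M = 0, N = 39*sqrt(10)/20

f = 13/2, f' = 1, f'' = 0, h' = 3, h'' = 0
E = 10, F = 0, G = 169/4; answer radicand W^2 = 10
unnormalised second-form numerators: l = 0, m = 0, n = 39/2; L = l/sqrt(10), and similarly M = m/sqrt(W^2), N = n/sqrt(W^2)


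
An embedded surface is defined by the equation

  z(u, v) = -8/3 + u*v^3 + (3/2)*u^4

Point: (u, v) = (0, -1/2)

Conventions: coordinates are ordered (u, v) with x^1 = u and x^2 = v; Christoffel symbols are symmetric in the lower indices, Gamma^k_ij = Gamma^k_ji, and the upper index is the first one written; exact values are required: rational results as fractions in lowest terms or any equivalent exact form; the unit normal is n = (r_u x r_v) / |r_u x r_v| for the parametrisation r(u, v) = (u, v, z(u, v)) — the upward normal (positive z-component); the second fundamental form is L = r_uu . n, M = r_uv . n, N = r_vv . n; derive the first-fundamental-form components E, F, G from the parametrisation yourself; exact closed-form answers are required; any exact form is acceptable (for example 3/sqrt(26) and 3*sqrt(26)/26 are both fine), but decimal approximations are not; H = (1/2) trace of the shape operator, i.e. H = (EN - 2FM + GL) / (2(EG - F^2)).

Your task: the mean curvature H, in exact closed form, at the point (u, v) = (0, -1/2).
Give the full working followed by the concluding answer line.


z_u = -1/8, z_v = 0, z_uu = 0, z_uv = 3/4, z_vv = 0
E = 65/64, F = 0, G = 1; answer radicand W^2 = 65/64
unnormalised second-form numerators: l = 0, m = 3/4, n = 0; L = l/sqrt(65/64), and similarly M = m/sqrt(W^2), N = n/sqrt(W^2)
H = (E*n - 2*F*m + G*l) / (2*(EG - F^2)*sqrt(W^2)); E*n - 2*F*m + G*l = 0, EG - F^2 = 65/64, so H = (0)/sqrt(65/64)

Answer: H = 0


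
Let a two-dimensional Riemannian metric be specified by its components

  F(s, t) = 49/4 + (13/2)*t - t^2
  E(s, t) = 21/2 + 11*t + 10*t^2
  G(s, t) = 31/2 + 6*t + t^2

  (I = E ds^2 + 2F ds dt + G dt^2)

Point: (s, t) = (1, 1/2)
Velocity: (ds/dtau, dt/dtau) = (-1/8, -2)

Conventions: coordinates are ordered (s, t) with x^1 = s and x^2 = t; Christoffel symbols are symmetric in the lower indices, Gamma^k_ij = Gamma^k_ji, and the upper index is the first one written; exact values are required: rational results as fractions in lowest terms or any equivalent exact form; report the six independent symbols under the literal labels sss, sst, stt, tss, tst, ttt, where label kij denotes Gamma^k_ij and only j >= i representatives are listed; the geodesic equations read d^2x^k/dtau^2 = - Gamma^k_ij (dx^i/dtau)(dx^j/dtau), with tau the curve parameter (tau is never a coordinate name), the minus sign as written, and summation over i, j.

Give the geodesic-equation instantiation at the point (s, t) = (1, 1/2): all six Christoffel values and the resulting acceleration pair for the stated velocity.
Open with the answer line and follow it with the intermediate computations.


Answer: Gamma_sss = 2562/1829, Gamma_sst = 3150/1829, Gamma_stt = 796/1829, Gamma_tss = -3108/1829, Gamma_tst = -2562/1829, Gamma_ttt = -306/1829; accelerations (d^2s/dtau^2, d^2t/dtau^2) = (-153569/58528, 40857/29264)

E = 37/2, F = 61/4, G = 75/4 at the point
E_s = 0, E_t = 21, F_s = 0, F_t = 11/2, G_s = 0, G_t = 7
EG - F^2 = 1829/16;  g^inv = (16/1829) * [[75/4, -61/4], [-61/4, 37/2]]
first-kind symbols [ij,l] = (1/2)(d_i g_jl + d_j g_il - d_l g_ij): [ss,s] = E_s/2 = 0, [ss,t] = F_s - E_t/2 = -21/2, [st,s] = E_t/2 = 21/2, [st,t] = G_s/2 = 0, [tt,s] = F_t - G_s/2 = 11/2, [tt,t] = G_t/2 = 7/2
Gamma^s_ij = (G*[ij,s] - F*[ij,t])/(EG - F^2), Gamma^t_ij = (E*[ij,t] - F*[ij,s])/(EG - F^2)
Gamma_sss = 2562/1829, Gamma_sst = 3150/1829, Gamma_stt = 796/1829, Gamma_tss = -3108/1829, Gamma_tst = -2562/1829, Gamma_ttt = -306/1829
d^2s/dtau^2 = -(Gamma_sss*(-1/8)^2 + 2*Gamma_sst*(-1/8)*(-2) + Gamma_stt*(-2)^2) = -153569/58528
d^2t/dtau^2 = -(Gamma_tss*(-1/8)^2 + 2*Gamma_tst*(-1/8)*(-2) + Gamma_ttt*(-2)^2) = 40857/29264


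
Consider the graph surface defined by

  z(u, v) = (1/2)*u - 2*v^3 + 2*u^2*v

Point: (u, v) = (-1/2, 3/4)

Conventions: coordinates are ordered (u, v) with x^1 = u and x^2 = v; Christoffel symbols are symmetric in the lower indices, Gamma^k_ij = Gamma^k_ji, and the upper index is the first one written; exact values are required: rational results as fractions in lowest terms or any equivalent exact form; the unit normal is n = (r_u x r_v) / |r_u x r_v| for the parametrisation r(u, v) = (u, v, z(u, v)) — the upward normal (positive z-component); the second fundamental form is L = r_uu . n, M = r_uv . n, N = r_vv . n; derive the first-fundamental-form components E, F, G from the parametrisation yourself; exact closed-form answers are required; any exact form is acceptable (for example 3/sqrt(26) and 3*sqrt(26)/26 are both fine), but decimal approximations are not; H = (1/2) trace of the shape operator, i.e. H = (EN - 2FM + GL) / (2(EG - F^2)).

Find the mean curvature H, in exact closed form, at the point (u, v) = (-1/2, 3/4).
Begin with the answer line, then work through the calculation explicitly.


Answer: H = 5452*sqrt(73)/143883

z_u = -1, z_v = -23/8, z_uu = 3, z_uv = -2, z_vv = -9
E = 2, F = 23/8, G = 593/64; answer radicand W^2 = 657/64
unnormalised second-form numerators: l = 3, m = -2, n = -9; L = l/sqrt(657/64), and similarly M = m/sqrt(W^2), N = n/sqrt(W^2)
H = (E*n - 2*F*m + G*l) / (2*(EG - F^2)*sqrt(W^2)); E*n - 2*F*m + G*l = 1363/64, EG - F^2 = 657/64, so H = (1363/1314)/sqrt(657/64)


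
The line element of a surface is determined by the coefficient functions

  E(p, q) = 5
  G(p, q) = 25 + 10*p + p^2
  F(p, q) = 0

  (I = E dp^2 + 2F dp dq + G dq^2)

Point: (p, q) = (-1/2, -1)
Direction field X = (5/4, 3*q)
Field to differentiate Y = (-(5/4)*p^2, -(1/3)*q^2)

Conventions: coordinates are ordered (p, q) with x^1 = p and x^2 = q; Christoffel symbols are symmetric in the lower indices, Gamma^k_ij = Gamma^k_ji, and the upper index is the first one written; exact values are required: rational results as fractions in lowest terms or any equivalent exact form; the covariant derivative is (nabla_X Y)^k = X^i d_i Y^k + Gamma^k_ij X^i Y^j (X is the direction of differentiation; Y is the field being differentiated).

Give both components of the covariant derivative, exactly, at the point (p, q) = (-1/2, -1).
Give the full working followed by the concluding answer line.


E = 5, F = 0, G = 81/4 at the point
E_p = 0, E_q = 0, F_p = 0, F_q = 0, G_p = 9, G_q = 0
EG - F^2 = 405/4;  g^inv = (4/405) * [[81/4, 0], [0, 5]]
first-kind symbols [ij,l] = (1/2)(d_i g_jl + d_j g_il - d_l g_ij): [pp,p] = E_p/2 = 0, [pp,q] = F_p - E_q/2 = 0, [pq,p] = E_q/2 = 0, [pq,q] = G_p/2 = 9/2, [qq,p] = F_q - G_p/2 = -9/2, [qq,q] = G_q/2 = 0
Gamma^p_ij = (G*[ij,p] - F*[ij,q])/(EG - F^2), Gamma^q_ij = (E*[ij,q] - F*[ij,p])/(EG - F^2)
Gamma_ppp = 0, Gamma_ppq = 0, Gamma_pqq = -9/10, Gamma_qpp = 0, Gamma_qpq = 2/9, Gamma_qqq = 0
X = (5/4, -3), Y = (-5/16, -1/3) at the point

Answer: (nabla_X Y)^p = 53/80, (nabla_X Y)^q = -407/216


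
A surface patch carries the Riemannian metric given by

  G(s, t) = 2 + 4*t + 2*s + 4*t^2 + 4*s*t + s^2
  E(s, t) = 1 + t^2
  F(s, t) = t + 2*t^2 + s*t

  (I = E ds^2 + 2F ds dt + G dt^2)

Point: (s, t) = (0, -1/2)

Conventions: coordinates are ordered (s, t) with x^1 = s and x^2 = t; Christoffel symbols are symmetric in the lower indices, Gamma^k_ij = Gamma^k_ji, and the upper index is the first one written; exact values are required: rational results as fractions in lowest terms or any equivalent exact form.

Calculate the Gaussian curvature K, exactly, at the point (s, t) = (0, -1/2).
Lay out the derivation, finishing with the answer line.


E = 5/4, F = 0, G = 1, EG - F^2 = 5/4 at the point
E_s = 0, E_t = -1, F_s = -1/2, F_t = -1, G_s = 0, G_t = 0
E_tt = 2, F_st = 1, G_ss = 2
Compute both Brioschi determinants and normalise by (EG - F^2)^2.
M1 = [[-E_tt/2 + F_st - G_ss/2, E_s/2, F_s - E_t/2], [F_t - G_s/2, E, F], [G_t/2, F, G]] = [[-1, 0, 0], [-1, 5/4, 0], [0, 0, 1]]; det M1 = -5/4
M2 = [[0, E_t/2, G_s/2], [E_t/2, E, F], [G_s/2, F, G]] = [[0, -1/2, 0], [-1/2, 5/4, 0], [0, 0, 1]]; det M2 = -1/4
det M1 - det M2 = -1; K = -1 / (5/4)^2 = -16/25

Answer: K = -16/25


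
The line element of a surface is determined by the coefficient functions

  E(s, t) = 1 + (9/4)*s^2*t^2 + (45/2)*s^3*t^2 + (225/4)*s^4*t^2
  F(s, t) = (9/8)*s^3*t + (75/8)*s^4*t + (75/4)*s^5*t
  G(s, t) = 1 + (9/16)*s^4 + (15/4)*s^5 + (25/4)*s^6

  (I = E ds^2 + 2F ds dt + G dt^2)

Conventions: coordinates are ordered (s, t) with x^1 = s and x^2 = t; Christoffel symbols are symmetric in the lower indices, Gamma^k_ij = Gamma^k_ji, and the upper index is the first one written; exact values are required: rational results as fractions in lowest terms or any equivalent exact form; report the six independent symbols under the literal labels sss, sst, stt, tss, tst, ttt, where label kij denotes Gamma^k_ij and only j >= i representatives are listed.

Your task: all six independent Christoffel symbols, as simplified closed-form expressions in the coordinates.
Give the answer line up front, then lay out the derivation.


Answer: Gamma_sss = (1800*s^3*t^2 + 540*s^2*t^2 + 36*s*t^2)/(100*s^6 + 60*s^5 + 900*s^4*t^2 + 9*s^4 + 360*s^3*t^2 + 36*s^2*t^2 + 16), Gamma_sst = (900*s^4*t + 360*s^3*t + 36*s^2*t)/(100*s^6 + 60*s^5 + 900*s^4*t^2 + 9*s^4 + 360*s^3*t^2 + 36*s^2*t^2 + 16), Gamma_stt = 0, Gamma_tss = (600*s^4*t + 240*s^3*t + 18*s^2*t)/(100*s^6 + 60*s^5 + 900*s^4*t^2 + 9*s^4 + 360*s^3*t^2 + 36*s^2*t^2 + 16), Gamma_tst = (300*s^5 + 150*s^4 + 18*s^3)/(100*s^6 + 60*s^5 + 900*s^4*t^2 + 9*s^4 + 360*s^3*t^2 + 36*s^2*t^2 + 16), Gamma_ttt = 0

E = 1 + (9/4)*s^2*t^2 + (45/2)*s^3*t^2 + (225/4)*s^4*t^2; F = (9/8)*s^3*t + (75/8)*s^4*t + (75/4)*s^5*t; G = 1 + (9/16)*s^4 + (15/4)*s^5 + (25/4)*s^6
Gamma^k_ij = (1/2) g^{kl} (d_i g_jl + d_j g_il - d_l g_ij), with g^inv = (1/(EG-F^2)) [[G, -F], [-F, E]]
first partials: E_s = (9/2)*s*t^2 + (135/2)*s^2*t^2 + 225*s^3*t^2, E_t = (9/2)*s^2*t + 45*s^3*t + (225/2)*s^4*t, F_s = (27/8)*s^2*t + (75/2)*s^3*t + (375/4)*s^4*t, F_t = (9/8)*s^3 + (75/8)*s^4 + (75/4)*s^5, G_s = (9/4)*s^3 + (75/4)*s^4 + (75/2)*s^5, G_t = 0
D = EG - F^2 = 1 + (9/4)*s^2*t^2 + (9/16)*s^4 + (45/2)*s^3*t^2 + (15/4)*s^5 + (225/4)*s^4*t^2 + (25/4)*s^6
expanded: Gamma^s_ss = (G E_s - 2F F_s + F E_t)/(2D), Gamma^s_st = (G E_t - F G_s)/(2D), Gamma^s_tt = (2G F_t - G G_s - F G_t)/(2D), Gamma^t_ss = (2E F_s - E E_t - F E_s)/(2D), Gamma^t_st = (E G_s - F E_t)/(2D), Gamma^t_tt = (E G_t - 2F F_t + F G_s)/(2D); substitute and cancel common factors


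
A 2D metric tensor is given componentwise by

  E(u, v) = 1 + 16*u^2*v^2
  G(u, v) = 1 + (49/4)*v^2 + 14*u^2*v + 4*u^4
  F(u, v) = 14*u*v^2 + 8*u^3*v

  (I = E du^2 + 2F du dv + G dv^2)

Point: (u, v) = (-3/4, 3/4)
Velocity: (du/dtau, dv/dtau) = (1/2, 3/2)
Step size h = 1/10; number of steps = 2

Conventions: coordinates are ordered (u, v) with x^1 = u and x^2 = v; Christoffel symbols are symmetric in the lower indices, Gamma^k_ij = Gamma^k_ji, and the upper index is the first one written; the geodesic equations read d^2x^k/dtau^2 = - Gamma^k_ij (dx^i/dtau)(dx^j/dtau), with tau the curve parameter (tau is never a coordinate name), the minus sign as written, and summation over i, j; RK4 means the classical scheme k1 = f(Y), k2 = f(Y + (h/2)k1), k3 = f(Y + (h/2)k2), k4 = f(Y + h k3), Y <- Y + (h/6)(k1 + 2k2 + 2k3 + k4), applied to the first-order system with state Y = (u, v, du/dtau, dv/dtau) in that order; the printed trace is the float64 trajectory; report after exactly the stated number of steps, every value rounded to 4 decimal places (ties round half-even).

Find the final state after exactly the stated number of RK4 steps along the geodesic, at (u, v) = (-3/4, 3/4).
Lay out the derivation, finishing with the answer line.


f(Y) = (du/dtau, dv/dtau, -Gamma^u_ij Y'^i Y'^j, -Gamma^v_ij Y'^i Y'^j) with the Gammas evaluated at the stage position; h = 0.100000; intermediate values shown to 6 dp
step 0: u = -0.7500, v = 0.7500, du/dtau = 0.5000, dv/dtau = 1.5000
step 1:
  k1: at (u, v) = (-0.750000, 0.750000), (du/dtau, dv/dtau) = (0.500000, 1.500000); Gamma_uuu = -0.335404, Gamma_uuv = 0.335404, Gamma_uvv = -0.391304, Gamma_vuu = 0.559006, Gamma_vuv = -0.559006, Gamma_vvv = 0.652174; k1 = (0.500000, 1.500000, 0.461180, -0.768634)
  k2: at (u, v) = (-0.725000, 0.825000), (du/dtau, dv/dtau) = (0.523059, 1.461568); Gamma_uuu = -0.355037, Gamma_uuv = 0.312002, Gamma_uvv = -0.376555, Gamma_vuu = 0.584494, Gamma_vuv = -0.513647, Gamma_vvv = 0.619918; k2 = (0.523059, 1.461568, 0.424481, -0.698819)
  k3: at (u, v) = (-0.723847, 0.823078), (du/dtau, dv/dtau) = (0.521224, 1.465059); Gamma_uuu = -0.354801, Gamma_uuv = 0.312025, Gamma_uvv = -0.377182, Gamma_vuu = 0.584903, Gamma_vuv = -0.514386, Gamma_vvv = 0.621799; k3 = (0.521224, 1.465059, 0.429433, -0.707937)
  k4: at (u, v) = (-0.697878, 0.896506), (du/dtau, dv/dtau) = (0.542943, 1.429206); Gamma_uuu = -0.371300, Gamma_uuv = 0.289035, Gamma_uvv = -0.362393, Gamma_vuu = 0.610054, Gamma_vuv = -0.474891, Gamma_vvv = 0.595419; k4 = (0.542943, 1.429206, 0.401119, -0.659048)
  Y <- Y + (h/6)(k1 + 2k2 + 2k3 + k4): u = -0.6978, v = 0.8964, du/dtau = 0.5428, dv/dtau = 1.4293
step 2:
  k1: at (u, v) = (-0.697808, 0.896374), (du/dtau, dv/dtau) = (0.542835, 1.429313); Gamma_uuu = -0.371284, Gamma_uuv = 0.289036, Gamma_uvv = -0.362430, Gamma_vuu = 0.610081, Gamma_vuv = -0.474935, Gamma_vvv = 0.595533; k1 = (0.542835, 1.429313, 0.401312, -0.659423)
  k2: at (u, v) = (-0.670666, 0.967840), (du/dtau, dv/dtau) = (0.562901, 1.396342); Gamma_uuu = -0.384825, Gamma_uuv = 0.266665, Gamma_uvv = -0.347911, Gamma_vuu = 0.635403, Gamma_vuv = -0.440303, Gamma_vvv = 0.574452; k2 = (0.562901, 1.396342, 0.381082, -0.629223)
  k3: at (u, v) = (-0.669663, 0.966191), (du/dtau, dv/dtau) = (0.561890, 1.397852); Gamma_uuu = -0.384642, Gamma_uuv = 0.266594, Gamma_uvv = -0.348339, Gamma_vuu = 0.635880, Gamma_vuv = -0.440726, Gamma_vvv = 0.575865; k3 = (0.561890, 1.397852, 0.383304, -0.633668)
  k4: at (u, v) = (-0.641619, 1.036160), (du/dtau, dv/dtau) = (0.581166, 1.365947); Gamma_uuu = -0.395421, Gamma_uuv = 0.244856, Gamma_uvv = -0.333919, Gamma_vuu = 0.661678, Gamma_vuv = -0.409730, Gamma_vvv = 0.558764; k4 = (0.581166, 1.365947, 0.367831, -0.615511)
  Y <- Y + (h/6)(k1 + 2k2 + 2k3 + k4): u = -0.6416, v = 1.0361, du/dtau = 0.5811, dv/dtau = 1.3660

Answer: u = -0.6416, v = 1.0361, du/dtau = 0.5811, dv/dtau = 1.3660


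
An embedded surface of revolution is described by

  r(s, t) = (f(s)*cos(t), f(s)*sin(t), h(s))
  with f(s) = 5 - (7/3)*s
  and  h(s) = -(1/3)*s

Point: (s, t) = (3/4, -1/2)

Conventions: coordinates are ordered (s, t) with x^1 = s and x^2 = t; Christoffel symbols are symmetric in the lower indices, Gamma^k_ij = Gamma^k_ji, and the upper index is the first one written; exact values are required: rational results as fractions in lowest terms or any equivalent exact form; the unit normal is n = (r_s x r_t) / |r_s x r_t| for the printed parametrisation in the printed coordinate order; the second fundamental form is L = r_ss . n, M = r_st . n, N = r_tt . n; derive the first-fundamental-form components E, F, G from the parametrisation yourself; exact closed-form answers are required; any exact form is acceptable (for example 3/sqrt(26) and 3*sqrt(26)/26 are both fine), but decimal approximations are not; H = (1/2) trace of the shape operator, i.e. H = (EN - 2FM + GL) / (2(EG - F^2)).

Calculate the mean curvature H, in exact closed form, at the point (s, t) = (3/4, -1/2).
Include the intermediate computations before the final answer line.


f = 13/4, f' = -7/3, f'' = 0, h' = -1/3, h'' = 0
E = 50/9, F = 0, G = 169/16; answer radicand W^2 = 50/9
unnormalised second-form numerators: l = 0, m = 0, n = -13/12; L = l/sqrt(50/9), and similarly M = m/sqrt(W^2), N = n/sqrt(W^2)
H = (E*n - 2*F*m + G*l) / (2*(EG - F^2)*sqrt(W^2)); E*n - 2*F*m + G*l = -325/54, EG - F^2 = 4225/72, so H = (-2/39)/sqrt(50/9)

Answer: H = -sqrt(2)/65


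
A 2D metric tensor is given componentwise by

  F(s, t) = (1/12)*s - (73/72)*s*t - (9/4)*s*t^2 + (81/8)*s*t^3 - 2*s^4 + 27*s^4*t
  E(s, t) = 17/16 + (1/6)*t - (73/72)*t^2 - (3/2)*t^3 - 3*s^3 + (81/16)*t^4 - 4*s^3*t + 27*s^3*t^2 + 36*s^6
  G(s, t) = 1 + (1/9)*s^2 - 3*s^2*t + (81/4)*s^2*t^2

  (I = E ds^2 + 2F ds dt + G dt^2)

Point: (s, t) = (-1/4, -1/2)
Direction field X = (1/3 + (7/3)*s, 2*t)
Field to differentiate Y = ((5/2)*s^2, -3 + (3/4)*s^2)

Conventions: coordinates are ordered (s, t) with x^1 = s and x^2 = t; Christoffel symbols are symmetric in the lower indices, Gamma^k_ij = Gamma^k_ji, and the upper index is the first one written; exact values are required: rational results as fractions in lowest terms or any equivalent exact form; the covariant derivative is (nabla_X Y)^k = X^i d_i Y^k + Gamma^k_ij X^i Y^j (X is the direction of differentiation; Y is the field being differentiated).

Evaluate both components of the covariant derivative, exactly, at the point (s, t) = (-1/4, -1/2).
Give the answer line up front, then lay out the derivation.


Answer: (nabla_X Y)^s = -204615/230864, (nabla_X Y)^t = -884233/461728

E = 10585/9216, F = 1147/4608, G = 3265/2304 at the point
E_s = 111/128, E_t = -1147/576, F_s = -155/576, F_t = -4843/2304, G_s = -961/288, G_t = -93/64
EG - F^2 = 14429/9216;  g^inv = (9216/14429) * [[3265/2304, -1147/4608], [-1147/4608, 10585/9216]]
first-kind symbols [ij,l] = (1/2)(d_i g_jl + d_j g_il - d_l g_ij): [ss,s] = E_s/2 = 111/256, [ss,t] = F_s - E_t/2 = 93/128, [st,s] = E_t/2 = -1147/1152, [st,t] = G_s/2 = -961/576, [tt,s] = F_t - G_s/2 = -111/256, [tt,t] = G_t/2 = -93/128
Gamma^s_ij = (G*[ij,s] - F*[ij,t])/(EG - F^2), Gamma^t_ij = (E*[ij,t] - F*[ij,s])/(EG - F^2)
Gamma_sss = 3996/14429, Gamma_sst = -9176/14429, Gamma_stt = -3996/14429, Gamma_tss = 6696/14429, Gamma_tst = -15376/14429, Gamma_ttt = -6696/14429
X = (-1/4, -1), Y = (5/32, -189/64) at the point
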